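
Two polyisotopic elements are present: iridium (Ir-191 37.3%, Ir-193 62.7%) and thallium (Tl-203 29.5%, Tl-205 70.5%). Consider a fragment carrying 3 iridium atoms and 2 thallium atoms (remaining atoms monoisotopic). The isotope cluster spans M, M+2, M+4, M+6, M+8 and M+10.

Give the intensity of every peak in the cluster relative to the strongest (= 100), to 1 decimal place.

1.4 : 13.3 : 51.7 : 100.0 : 96.0 : 36.6

Iridium pattern (n=3): 0.05189512 : 0.26170165 : 0.43991135 : 0.24649188
Thallium pattern (n=2): 0.087025 : 0.41595 : 0.497025
Convolve the two distributions (both contribute in 2-u steps):
  M: 0.05189512×0.087025 = 0.004516
  M+2: 0.05189512×0.41595 + 0.26170165×0.087025 = 0.044360
  M+4: 0.05189512×0.497025 + 0.26170165×0.41595 + 0.43991135×0.087025 = 0.172931
  M+6: 0.26170165×0.497025 + 0.43991135×0.41595 + 0.24649188×0.087025 = 0.334504
  M+8: 0.43991135×0.497025 + 0.24649188×0.41595 = 0.321175
  M+10: 0.24649188×0.497025 = 0.122513
Scale to base peak (0.334504) = 100: 1.4 : 13.3 : 51.7 : 100.0 : 96.0 : 36.6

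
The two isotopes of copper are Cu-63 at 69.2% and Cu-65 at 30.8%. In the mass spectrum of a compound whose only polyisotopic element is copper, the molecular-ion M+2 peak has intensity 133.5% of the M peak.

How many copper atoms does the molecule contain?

3

For n independent Cu atoms, I(M+2)/I(M) = n · (abundance Cu-65) / (abundance Cu-63) = n · 0.308/0.692.
n = 1.335 × 0.692/0.308 = 3.00 ≈ 3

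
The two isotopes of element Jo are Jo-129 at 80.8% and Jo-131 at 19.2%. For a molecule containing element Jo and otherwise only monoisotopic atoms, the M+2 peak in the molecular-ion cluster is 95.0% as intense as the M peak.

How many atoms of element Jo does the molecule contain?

4

With n Jo atoms, P(M+2)/P(M) = C(n,1)·p^(n−1)q / p^n = n·q/p = n · 0.192/0.808.
n = 0.950 × 0.808/0.192 = 4.00 ≈ 4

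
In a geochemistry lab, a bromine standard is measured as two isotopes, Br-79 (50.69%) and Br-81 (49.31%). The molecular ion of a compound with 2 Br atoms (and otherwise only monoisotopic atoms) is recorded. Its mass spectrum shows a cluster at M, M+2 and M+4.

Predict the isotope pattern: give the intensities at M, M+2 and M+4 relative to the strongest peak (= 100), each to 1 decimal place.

51.4 : 100.0 : 48.6

Expanding (0.5069 + 0.4931)^2:
P(M) = 0.5069^2 = 0.256948
P(M+2) = 2 × 0.5069^1 × 0.4931^1 = 0.499905
P(M+4) = 0.4931^2 = 0.243148
The M+2 peak is largest (0.499905); scaling to 100 gives 51.4 : 100.0 : 48.6.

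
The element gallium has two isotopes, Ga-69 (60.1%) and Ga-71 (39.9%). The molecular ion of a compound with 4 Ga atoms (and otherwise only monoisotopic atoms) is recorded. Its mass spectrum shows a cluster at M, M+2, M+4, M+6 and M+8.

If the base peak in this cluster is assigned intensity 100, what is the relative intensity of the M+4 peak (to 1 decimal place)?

Binomial terms of (0.601 + 0.399)^4: M 0.1305, M+2 0.3465, M+4 0.3450, M+6 0.1527, M+8 0.0253 → M+2 is the base peak.
P(M+2) = C(4,1) × 0.601^3 × 0.399^1 = 4 × 0.2170818 × 0.3990 = 0.346463 (base)
P(M+4) = C(4,2) × 0.601^2 × 0.399^2 = 6 × 0.361201 × 0.159201 = 0.345021
Relative intensity = 0.345021 / 0.346463 × 100 = 99.6

99.6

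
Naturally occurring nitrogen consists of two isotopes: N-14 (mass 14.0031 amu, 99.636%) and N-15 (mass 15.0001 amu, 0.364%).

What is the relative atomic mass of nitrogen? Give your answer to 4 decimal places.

Average mass = Σ (abundance × isotope mass) = 0.99636 × 14.0031 + 0.00364 × 15.0001
= 13.95213 + 0.05460 = 14.00673 amu

14.0067 amu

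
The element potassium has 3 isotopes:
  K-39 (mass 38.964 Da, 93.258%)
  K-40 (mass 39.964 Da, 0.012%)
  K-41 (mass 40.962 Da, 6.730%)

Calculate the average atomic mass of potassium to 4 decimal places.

39.0986 Da

Ar = Σ fᵢ·mᵢ = 0.93258 × 38.964 + 0.00012 × 39.964 + 0.06730 × 40.962
= 36.33705 + 0.00480 + 2.75674 = 39.09859 Da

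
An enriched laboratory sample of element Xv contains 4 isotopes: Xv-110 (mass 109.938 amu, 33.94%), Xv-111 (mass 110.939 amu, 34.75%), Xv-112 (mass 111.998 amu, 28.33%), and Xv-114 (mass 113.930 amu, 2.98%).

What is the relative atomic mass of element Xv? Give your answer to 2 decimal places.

110.99 amu

Ar = Σ fᵢ·mᵢ = 0.3394 × 109.938 + 0.3475 × 110.939 + 0.2833 × 111.998 + 0.0298 × 113.930
= 37.3130 + 38.5513 + 31.7290 + 3.3951 = 110.9884 amu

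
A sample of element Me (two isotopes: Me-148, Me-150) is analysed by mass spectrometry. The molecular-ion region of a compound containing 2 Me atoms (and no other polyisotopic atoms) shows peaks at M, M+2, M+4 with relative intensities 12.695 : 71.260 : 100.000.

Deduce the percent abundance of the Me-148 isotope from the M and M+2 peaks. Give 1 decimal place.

26.3%

If p is the fraction of Me that is Me-148, then I(M+2)/I(M) = [C(2,1)·p^1·(1−p)] / p^2 = 2·(1−p)/p = 71.260/12.695 = 5.6132
(1−p)/p = 5.6132/2 = 2.8066  ⇒  p = 1/(1 + 2.8066) = 0.2627
Me-148: 26.3%, Me-150: 73.7%.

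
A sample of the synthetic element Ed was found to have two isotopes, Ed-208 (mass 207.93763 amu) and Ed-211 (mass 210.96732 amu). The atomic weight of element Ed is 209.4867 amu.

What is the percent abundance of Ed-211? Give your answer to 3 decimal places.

With x = fraction of Ed-208 (so Ed-211 is 1 − x):
207.93763·x + 210.96732·(1 − x) = 209.4867
(207.93763 − 210.96732)·x = 209.4867 − 210.96732
x = -1.48062 / -3.02969 = 0.48870 → 48.870% Ed-208, 51.130% Ed-211.

51.130%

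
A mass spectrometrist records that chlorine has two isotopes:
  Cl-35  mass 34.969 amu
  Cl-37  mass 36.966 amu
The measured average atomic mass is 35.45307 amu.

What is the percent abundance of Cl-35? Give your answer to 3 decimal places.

With x = fraction of Cl-35 (so Cl-37 is 1 − x):
34.969·x + 36.966·(1 − x) = 35.45307
(34.969 − 36.966)·x = 35.45307 − 36.966
x = -1.51293 / -1.997 = 0.75760 → 75.760% Cl-35, 24.240% Cl-37.

75.760%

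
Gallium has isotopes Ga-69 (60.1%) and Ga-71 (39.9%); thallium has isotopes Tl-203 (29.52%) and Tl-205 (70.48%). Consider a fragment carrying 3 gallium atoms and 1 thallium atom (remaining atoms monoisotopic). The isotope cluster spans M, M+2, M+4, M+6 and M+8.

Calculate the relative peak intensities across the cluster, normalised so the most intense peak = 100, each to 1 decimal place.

Gallium pattern (n=3): 0.2170818 : 0.4323576 : 0.2870394 : 0.0635212
Thallium pattern (n=1): 0.2952 : 0.7048
Convolve the two distributions (both contribute in 2-u steps):
  M: 0.2170818×0.2952 = 0.064083
  M+2: 0.2170818×0.7048 + 0.4323576×0.2952 = 0.280631
  M+4: 0.4323576×0.7048 + 0.2870394×0.2952 = 0.389460
  M+6: 0.2870394×0.7048 + 0.0635212×0.2952 = 0.221057
  M+8: 0.0635212×0.7048 = 0.044770
Scale to base peak (0.389460) = 100: 16.5 : 72.1 : 100.0 : 56.8 : 11.5

16.5 : 72.1 : 100.0 : 56.8 : 11.5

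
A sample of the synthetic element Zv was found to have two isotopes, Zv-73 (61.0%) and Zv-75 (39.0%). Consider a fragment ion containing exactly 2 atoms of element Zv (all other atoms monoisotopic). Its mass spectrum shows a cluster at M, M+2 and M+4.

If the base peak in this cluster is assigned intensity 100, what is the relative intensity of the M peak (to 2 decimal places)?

(0.610 + 0.390)^2 gives M 0.3721, M+2 0.4758, M+4 0.1521; the largest is M+2.
P(M+2) = C(2,1) × 0.610^1 × 0.390^1 = 2 × 0.6100 × 0.3900 = 0.475800 (base)
P(M) = C(2,0) × 0.610^2 × 0.390^0 = 1 × 0.3721 × 1.0000 = 0.372100
Relative intensity = 0.372100 / 0.475800 × 100 = 78.21

78.21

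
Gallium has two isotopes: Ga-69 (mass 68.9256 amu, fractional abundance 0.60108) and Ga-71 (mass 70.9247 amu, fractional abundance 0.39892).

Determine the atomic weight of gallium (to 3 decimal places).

69.723 amu

The abundance-weighted mean is 0.60108 × 68.9256 + 0.39892 × 70.9247
= 41.42980 + 28.29328 = 69.72308 amu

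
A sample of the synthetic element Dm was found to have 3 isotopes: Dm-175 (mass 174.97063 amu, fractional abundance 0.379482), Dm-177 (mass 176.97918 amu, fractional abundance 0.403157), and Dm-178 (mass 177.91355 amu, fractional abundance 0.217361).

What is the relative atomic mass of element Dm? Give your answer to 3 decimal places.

176.420 amu

Weight each isotope mass by its fractional abundance: 0.379482 × 174.97063 + 0.403157 × 176.97918 + 0.217361 × 177.91355
= 66.398205 + 71.350395 + 38.671467 = 176.420067 amu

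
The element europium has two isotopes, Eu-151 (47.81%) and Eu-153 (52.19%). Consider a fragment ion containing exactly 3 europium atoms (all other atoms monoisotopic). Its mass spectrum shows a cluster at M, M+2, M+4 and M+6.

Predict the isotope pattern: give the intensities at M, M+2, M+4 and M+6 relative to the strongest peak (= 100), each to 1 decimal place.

The 3 Eu atoms are independent, so intensities follow the terms of (0.4781 + 0.5219)^3.
P(M) = 0.4781^3 = 0.109284
P(M+2) = 3 × 0.4781^2 × 0.5219^1 = 0.357887
P(M+4) = 3 × 0.4781^1 × 0.5219^2 = 0.390674
P(M+6) = 0.5219^3 = 0.142155
The M+4 peak is largest (0.390674); scaling to 100 gives 28.0 : 91.6 : 100.0 : 36.4.

28.0 : 91.6 : 100.0 : 36.4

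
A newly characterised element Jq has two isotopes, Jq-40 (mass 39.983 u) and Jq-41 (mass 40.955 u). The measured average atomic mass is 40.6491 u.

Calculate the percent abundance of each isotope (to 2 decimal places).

Let x be the fractional abundance of Jq-40; then Jq-41 has abundance 1 − x.
39.983·x + 40.955·(1 − x) = 40.6491
(39.983 − 40.955)·x = 40.6491 − 40.955
x = -0.3059 / -0.972 = 0.31471 → 31.47% Jq-40, 68.53% Jq-41.

Jq-40: 31.47%, Jq-41: 68.53%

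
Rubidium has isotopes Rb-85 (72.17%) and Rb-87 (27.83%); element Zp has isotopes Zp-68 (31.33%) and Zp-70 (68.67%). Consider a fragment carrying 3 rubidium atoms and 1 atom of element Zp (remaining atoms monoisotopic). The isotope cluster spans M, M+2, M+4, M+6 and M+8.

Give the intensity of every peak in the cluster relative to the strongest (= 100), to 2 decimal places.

29.86 : 100.00 : 89.04 : 30.91 : 3.75

Rubidium pattern (n=3): 0.37589809 : 0.43485841 : 0.16768892 : 0.02155458
Element Zp pattern (n=1): 0.3133 : 0.6867
Convolve the two distributions (both contribute in 2-u steps):
  M: 0.37589809×0.3133 = 0.117769
  M+2: 0.37589809×0.6867 + 0.43485841×0.3133 = 0.394370
  M+4: 0.43485841×0.6867 + 0.16768892×0.3133 = 0.351154
  M+6: 0.16768892×0.6867 + 0.02155458×0.3133 = 0.121905
  M+8: 0.02155458×0.6867 = 0.014802
Scale to base peak (0.394370) = 100: 29.86 : 100.00 : 89.04 : 30.91 : 3.75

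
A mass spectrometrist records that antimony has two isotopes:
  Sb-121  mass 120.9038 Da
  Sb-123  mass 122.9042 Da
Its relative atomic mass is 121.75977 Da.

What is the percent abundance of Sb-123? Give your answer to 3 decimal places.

42.790%

With x = fraction of Sb-121 (so Sb-123 is 1 − x):
120.9038·x + 122.9042·(1 − x) = 121.75977
(120.9038 − 122.9042)·x = 121.75977 − 122.9042
x = -1.14443 / -2.0004 = 0.57210 → 57.210% Sb-121, 42.790% Sb-123.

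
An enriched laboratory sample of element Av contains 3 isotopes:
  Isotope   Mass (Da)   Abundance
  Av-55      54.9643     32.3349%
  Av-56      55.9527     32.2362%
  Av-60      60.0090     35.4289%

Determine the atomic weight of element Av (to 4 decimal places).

Average mass = Σ (abundance × isotope mass) = 0.323349 × 54.9643 + 0.322362 × 55.9527 + 0.354289 × 60.0090
= 17.77265 + 18.03702 + 21.26053 = 57.07020 Da

57.0702 Da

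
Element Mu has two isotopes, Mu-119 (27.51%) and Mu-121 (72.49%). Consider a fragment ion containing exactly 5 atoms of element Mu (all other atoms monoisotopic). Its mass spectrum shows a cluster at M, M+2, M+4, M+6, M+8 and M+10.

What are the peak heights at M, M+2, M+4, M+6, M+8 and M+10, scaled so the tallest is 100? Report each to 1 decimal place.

0.4 : 5.5 : 28.8 : 75.9 : 100.0 : 52.7

The 5 Mu atoms are independent, so intensities follow the terms of (0.2751 + 0.7249)^5.
P(M) = 0.2751^5 = 0.001576
P(M+2) = 5 × 0.2751^4 × 0.7249^1 = 0.020759
P(M+4) = 10 × 0.2751^3 × 0.7249^2 = 0.109403
P(M+6) = 10 × 0.2751^2 × 0.7249^3 = 0.288281
P(M+8) = 5 × 0.2751^1 × 0.7249^4 = 0.379816
P(M+10) = 0.7249^5 = 0.200166
The M+8 peak is largest (0.379816); scaling to 100 gives 0.4 : 5.5 : 28.8 : 75.9 : 100.0 : 52.7.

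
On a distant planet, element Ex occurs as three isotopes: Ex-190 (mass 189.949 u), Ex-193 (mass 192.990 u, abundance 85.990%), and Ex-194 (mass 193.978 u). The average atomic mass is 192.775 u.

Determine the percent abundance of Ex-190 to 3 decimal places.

Let x and y be the fractions of Ex-190 and Ex-194. Then x + y = 1 − 0.85990 = 0.14010 and 189.949x + 193.978y = 192.775 − 0.85990×192.990 = 26.822899.
Substituting: 189.949x + 193.978(0.14010 − x) = 26.822899
(189.949 − 193.978)x = -0.3534188  ⇒  x = 0.08772, y = 0.05238
Ex-190: 8.772%, Ex-194: 5.238%.

8.772%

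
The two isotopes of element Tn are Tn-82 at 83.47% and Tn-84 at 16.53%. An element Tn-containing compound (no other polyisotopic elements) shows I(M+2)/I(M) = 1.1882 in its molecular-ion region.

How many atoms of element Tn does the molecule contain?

The M+2/M ratio from n Tn atoms is n · q/p = n · 0.1653/0.8347.
n = 1.1882 × 0.8347/0.1653 = 6.00 ≈ 6

6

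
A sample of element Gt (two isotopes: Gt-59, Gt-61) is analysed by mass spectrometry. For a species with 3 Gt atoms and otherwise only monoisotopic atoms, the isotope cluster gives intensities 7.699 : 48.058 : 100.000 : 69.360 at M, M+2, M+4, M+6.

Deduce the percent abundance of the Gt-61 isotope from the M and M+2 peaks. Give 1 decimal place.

Let p = fractional abundance of Gt-59. I(M+2)/I(M) = [C(3,1)·p^2·(1−p)] / p^3 = 3·(1−p)/p = 48.058/7.699 = 6.2421
(1−p)/p = 6.2421/3 = 2.0807  ⇒  p = 1/(1 + 2.0807) = 0.3246
Gt-59: 32.5%, Gt-61: 67.5%.

67.5%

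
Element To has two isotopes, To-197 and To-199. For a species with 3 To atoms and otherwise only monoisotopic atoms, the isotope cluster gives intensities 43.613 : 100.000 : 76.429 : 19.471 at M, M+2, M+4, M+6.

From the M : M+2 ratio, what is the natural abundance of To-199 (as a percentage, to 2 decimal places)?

Let p = fractional abundance of To-197. I(M+2)/I(M) = [C(3,1)·p^2·(1−p)] / p^3 = 3·(1−p)/p = 100.000/43.613 = 2.2929
(1−p)/p = 2.2929/3 = 0.7643  ⇒  p = 1/(1 + 0.7643) = 0.5668
To-197: 56.68%, To-199: 43.32%.

43.32%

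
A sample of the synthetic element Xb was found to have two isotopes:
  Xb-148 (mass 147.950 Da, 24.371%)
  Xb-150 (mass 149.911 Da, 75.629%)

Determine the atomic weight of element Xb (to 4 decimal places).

149.4331 Da

Ar = Σ fᵢ·mᵢ = 0.24371 × 147.950 + 0.75629 × 149.911
= 36.05689 + 113.37619 = 149.43308 Da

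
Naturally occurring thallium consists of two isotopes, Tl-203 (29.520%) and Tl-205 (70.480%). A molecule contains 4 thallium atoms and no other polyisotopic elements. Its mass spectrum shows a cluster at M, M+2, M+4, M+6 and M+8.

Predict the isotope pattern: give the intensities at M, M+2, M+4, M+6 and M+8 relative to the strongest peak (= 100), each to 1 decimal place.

1.8 : 17.5 : 62.8 : 100.0 : 59.7

Expanding (0.29520 + 0.70480)^4:
P(M) = 0.29520^4 = 0.007594
P(M+2) = 4 × 0.29520^3 × 0.70480^1 = 0.072523
P(M+4) = 6 × 0.29520^2 × 0.70480^2 = 0.259726
P(M+6) = 4 × 0.29520^1 × 0.70480^3 = 0.413403
P(M+8) = 0.70480^4 = 0.246754
The M+6 peak is largest (0.413403); scaling to 100 gives 1.8 : 17.5 : 62.8 : 100.0 : 59.7.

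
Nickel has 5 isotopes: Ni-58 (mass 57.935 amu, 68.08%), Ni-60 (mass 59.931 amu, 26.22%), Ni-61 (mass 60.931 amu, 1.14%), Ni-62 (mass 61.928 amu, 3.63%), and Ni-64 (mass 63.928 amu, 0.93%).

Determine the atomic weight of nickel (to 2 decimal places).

Ar = Σ fᵢ·mᵢ = 0.6808 × 57.935 + 0.2622 × 59.931 + 0.0114 × 60.931 + 0.0363 × 61.928 + 0.0093 × 63.928
= 39.4421 + 15.7139 + 0.6946 + 2.2480 + 0.5945 = 58.6931 amu

58.69 amu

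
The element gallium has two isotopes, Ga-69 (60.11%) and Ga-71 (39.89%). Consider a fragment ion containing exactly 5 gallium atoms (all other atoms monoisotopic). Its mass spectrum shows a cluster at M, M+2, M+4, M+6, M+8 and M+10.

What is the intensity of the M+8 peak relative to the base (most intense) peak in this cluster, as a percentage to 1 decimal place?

(0.6011 + 0.3989)^5 gives M 0.0785, M+2 0.2604, M+4 0.3456, M+6 0.2293, M+8 0.0761, M+10 0.0101; the largest is M+4.
P(M+4) = C(5,2) × 0.6011^3 × 0.3989^2 = 10 × 0.21719018 × 0.15912121 = 0.345596 (base)
P(M+8) = C(5,4) × 0.6011^1 × 0.3989^4 = 5 × 0.6011 × 0.02531956 = 0.076098
Relative intensity = 0.076098 / 0.345596 × 100 = 22.0

22.0%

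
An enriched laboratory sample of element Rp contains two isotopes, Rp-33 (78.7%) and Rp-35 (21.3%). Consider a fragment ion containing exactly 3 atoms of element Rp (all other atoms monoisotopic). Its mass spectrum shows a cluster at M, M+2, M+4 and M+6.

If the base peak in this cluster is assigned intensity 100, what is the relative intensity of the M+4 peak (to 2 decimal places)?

21.98

Term probabilities: M 0.4874, M+2 0.3958, M+4 0.1071, M+6 0.0097. Base peak = M.
P(M) = C(3,0) × 0.787^3 × 0.213^0 = 1 × 0.4874434 × 1.0000 = 0.487443 (base)
P(M+4) = C(3,2) × 0.787^1 × 0.213^2 = 3 × 0.7870 × 0.045369 = 0.107116
Relative intensity = 0.107116 / 0.487443 × 100 = 21.98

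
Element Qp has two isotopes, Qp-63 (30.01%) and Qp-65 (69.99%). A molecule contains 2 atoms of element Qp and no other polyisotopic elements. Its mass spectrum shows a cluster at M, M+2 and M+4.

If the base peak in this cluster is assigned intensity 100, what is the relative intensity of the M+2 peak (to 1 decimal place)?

85.8

(0.3001 + 0.6999)^2 gives M 0.0901, M+2 0.4201, M+4 0.4899; the largest is M+4.
P(M+4) = C(2,2) × 0.3001^0 × 0.6999^2 = 1 × 1.0000 × 0.48986001 = 0.489860 (base)
P(M+2) = C(2,1) × 0.3001^1 × 0.6999^1 = 2 × 0.3001 × 0.6999 = 0.420080
Relative intensity = 0.420080 / 0.489860 × 100 = 85.8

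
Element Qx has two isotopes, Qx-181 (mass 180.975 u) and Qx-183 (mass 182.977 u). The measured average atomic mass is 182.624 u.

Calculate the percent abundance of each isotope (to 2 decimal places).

Qx-181: 17.63%, Qx-183: 82.37%

Let x be the fractional abundance of Qx-181; then Qx-183 has abundance 1 − x.
180.975·x + 182.977·(1 − x) = 182.624
(180.975 − 182.977)·x = 182.624 − 182.977
x = -0.353 / -2.002 = 0.17632 → 17.63% Qx-181, 82.37% Qx-183.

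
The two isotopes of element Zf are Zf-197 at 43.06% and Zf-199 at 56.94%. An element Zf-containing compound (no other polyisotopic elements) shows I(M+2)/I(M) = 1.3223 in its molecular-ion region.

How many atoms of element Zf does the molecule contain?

For n independent Zf atoms, I(M+2)/I(M) = n · (abundance Zf-199) / (abundance Zf-197) = n · 0.5694/0.4306.
n = 1.3223 × 0.4306/0.5694 = 1.00 ≈ 1

1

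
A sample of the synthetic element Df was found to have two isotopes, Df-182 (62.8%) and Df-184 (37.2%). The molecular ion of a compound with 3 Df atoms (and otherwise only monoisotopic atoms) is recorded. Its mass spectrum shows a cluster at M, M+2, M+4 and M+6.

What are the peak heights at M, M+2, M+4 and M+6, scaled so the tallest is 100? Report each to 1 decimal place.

56.3 : 100.0 : 59.2 : 11.7

The 3 Df atoms are independent, so intensities follow the terms of (0.628 + 0.372)^3.
P(M) = 0.628^3 = 0.247673
P(M+2) = 3 × 0.628^2 × 0.372^1 = 0.440133
P(M+4) = 3 × 0.628^1 × 0.372^2 = 0.260715
P(M+6) = 0.372^3 = 0.051479
The M+2 peak is largest (0.440133); scaling to 100 gives 56.3 : 100.0 : 59.2 : 11.7.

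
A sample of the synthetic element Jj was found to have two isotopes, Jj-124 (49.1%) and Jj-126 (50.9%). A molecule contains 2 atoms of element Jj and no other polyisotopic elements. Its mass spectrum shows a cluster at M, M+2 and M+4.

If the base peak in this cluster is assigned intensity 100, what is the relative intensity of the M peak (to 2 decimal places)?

Term probabilities: M 0.2411, M+2 0.4998, M+4 0.2591. Base peak = M+2.
P(M+2) = C(2,1) × 0.491^1 × 0.509^1 = 2 × 0.4910 × 0.5090 = 0.499838 (base)
P(M) = C(2,0) × 0.491^2 × 0.509^0 = 1 × 0.241081 × 1.0000 = 0.241081
Relative intensity = 0.241081 / 0.499838 × 100 = 48.23

48.23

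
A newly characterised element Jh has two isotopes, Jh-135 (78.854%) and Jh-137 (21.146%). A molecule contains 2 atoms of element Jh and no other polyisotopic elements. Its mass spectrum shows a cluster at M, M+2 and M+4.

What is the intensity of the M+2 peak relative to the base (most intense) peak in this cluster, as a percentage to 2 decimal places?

53.63%

Term probabilities: M 0.6218, M+2 0.3335, M+4 0.0447. Base peak = M.
P(M) = C(2,0) × 0.78854^2 × 0.21146^0 = 1 × 0.62179533 × 1.0000 = 0.621795 (base)
P(M+2) = C(2,1) × 0.78854^1 × 0.21146^1 = 2 × 0.78854 × 0.21146 = 0.333489
Relative intensity = 0.333489 / 0.621795 × 100 = 53.63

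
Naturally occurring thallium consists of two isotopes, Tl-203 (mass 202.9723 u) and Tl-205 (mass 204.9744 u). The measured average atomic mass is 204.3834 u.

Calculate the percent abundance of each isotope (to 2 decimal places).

Tl-203: 29.52%, Tl-205: 70.48%

Writing the weighted mean with unknown fraction x of Tl-203:
202.9723·x + 204.9744·(1 − x) = 204.3834
(202.9723 − 204.9744)·x = 204.3834 − 204.9744
x = -0.5910 / -2.0021 = 0.29519 → 29.52% Tl-203, 70.48% Tl-205.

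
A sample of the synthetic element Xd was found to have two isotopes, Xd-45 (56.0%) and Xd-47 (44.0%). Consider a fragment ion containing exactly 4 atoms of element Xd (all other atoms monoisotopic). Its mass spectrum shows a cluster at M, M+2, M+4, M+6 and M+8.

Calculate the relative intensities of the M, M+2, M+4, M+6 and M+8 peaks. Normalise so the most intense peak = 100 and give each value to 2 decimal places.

Each Xd atom is independently Xd-45 (p = 0.560) or Xd-47 (q = 0.440); the cluster is the binomial expansion (p + q)^4.
P(M) = 0.560^4 = 0.098345
P(M+2) = 4 × 0.560^3 × 0.440^1 = 0.309084
P(M+4) = 6 × 0.560^2 × 0.440^2 = 0.364278
P(M+6) = 4 × 0.560^1 × 0.440^3 = 0.190812
P(M+8) = 0.440^4 = 0.037481
The M+4 peak is largest (0.364278); scaling to 100 gives 27.00 : 84.85 : 100.00 : 52.38 : 10.29.

27.00 : 84.85 : 100.00 : 52.38 : 10.29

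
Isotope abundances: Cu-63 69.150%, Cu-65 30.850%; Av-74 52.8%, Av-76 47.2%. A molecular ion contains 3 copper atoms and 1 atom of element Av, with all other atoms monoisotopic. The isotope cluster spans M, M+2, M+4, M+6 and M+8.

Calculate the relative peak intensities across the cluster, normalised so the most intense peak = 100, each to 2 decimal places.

44.80 : 100.00 : 80.34 : 27.89 : 3.56

Copper pattern (n=3): 0.33065611 : 0.44254842 : 0.19743483 : 0.02936064
Element Av pattern (n=1): 0.5280 : 0.4720
Convolve the two distributions (both contribute in 2-u steps):
  M: 0.33065611×0.5280 = 0.174586
  M+2: 0.33065611×0.4720 + 0.44254842×0.5280 = 0.389735
  M+4: 0.44254842×0.4720 + 0.19743483×0.5280 = 0.313128
  M+6: 0.19743483×0.4720 + 0.02936064×0.5280 = 0.108692
  M+8: 0.02936064×0.4720 = 0.013858
Scale to base peak (0.389735) = 100: 44.80 : 100.00 : 80.34 : 27.89 : 3.56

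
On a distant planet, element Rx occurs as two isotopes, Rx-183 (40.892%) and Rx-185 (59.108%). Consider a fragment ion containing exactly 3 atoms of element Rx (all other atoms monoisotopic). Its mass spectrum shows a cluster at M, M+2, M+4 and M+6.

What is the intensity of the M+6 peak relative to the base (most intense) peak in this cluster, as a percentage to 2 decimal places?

Term probabilities: M 0.0684, M+2 0.2965, M+4 0.4286, M+6 0.2065. Base peak = M+4.
P(M+4) = C(3,2) × 0.40892^1 × 0.59108^2 = 3 × 0.40892 × 0.34937557 = 0.428600 (base)
P(M+6) = C(3,3) × 0.40892^0 × 0.59108^3 = 1 × 1.0000 × 0.20650891 = 0.206509
Relative intensity = 0.206509 / 0.428600 × 100 = 48.18

48.18%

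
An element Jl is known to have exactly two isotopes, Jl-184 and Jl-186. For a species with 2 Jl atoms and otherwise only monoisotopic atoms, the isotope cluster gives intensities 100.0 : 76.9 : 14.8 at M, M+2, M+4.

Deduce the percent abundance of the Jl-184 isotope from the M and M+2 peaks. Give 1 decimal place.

Let p = fractional abundance of Jl-184. I(M+2)/I(M) = [C(2,1)·p^1·(1−p)] / p^2 = 2·(1−p)/p = 76.9/100.0 = 0.7690
(1−p)/p = 0.7690/2 = 0.3845  ⇒  p = 1/(1 + 0.3845) = 0.7223
Jl-184: 72.2%, Jl-186: 27.8%.

72.2%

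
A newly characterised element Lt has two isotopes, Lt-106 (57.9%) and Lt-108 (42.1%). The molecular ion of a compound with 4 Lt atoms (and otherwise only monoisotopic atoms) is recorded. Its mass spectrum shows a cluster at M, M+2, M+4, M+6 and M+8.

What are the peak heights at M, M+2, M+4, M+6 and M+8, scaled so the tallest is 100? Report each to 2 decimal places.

31.52 : 91.69 : 100.00 : 48.47 : 8.81

Each Lt atom is independently Lt-106 (p = 0.579) or Lt-108 (q = 0.421); the cluster is the binomial expansion (p + q)^4.
P(M) = 0.579^4 = 0.112387
P(M+2) = 4 × 0.579^3 × 0.421^1 = 0.326872
P(M+4) = 6 × 0.579^2 × 0.421^2 = 0.356511
P(M+6) = 4 × 0.579^1 × 0.421^3 = 0.172816
P(M+8) = 0.421^4 = 0.031414
The M+4 peak is largest (0.356511); scaling to 100 gives 31.52 : 91.69 : 100.00 : 48.47 : 8.81.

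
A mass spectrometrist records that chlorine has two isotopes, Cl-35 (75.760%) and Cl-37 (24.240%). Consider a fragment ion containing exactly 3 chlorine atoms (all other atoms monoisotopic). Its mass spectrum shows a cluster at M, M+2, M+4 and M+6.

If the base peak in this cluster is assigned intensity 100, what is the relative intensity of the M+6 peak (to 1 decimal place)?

3.3

Binomial terms of (0.75760 + 0.24240)^3: M 0.4348, M+2 0.4174, M+4 0.1335, M+6 0.0142 → M is the base peak.
P(M) = C(3,0) × 0.75760^3 × 0.24240^0 = 1 × 0.4348304 × 1.0000 = 0.434830 (base)
P(M+6) = C(3,3) × 0.75760^0 × 0.24240^3 = 1 × 1.0000 × 0.01424288 = 0.014243
Relative intensity = 0.014243 / 0.434830 × 100 = 3.3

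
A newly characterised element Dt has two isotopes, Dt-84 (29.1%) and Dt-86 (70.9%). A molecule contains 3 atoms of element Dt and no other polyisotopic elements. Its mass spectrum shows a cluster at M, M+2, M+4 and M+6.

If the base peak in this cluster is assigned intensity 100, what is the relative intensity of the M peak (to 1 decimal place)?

(0.291 + 0.709)^3 gives M 0.0246, M+2 0.1801, M+4 0.4388, M+6 0.3564; the largest is M+4.
P(M+4) = C(3,2) × 0.291^1 × 0.709^2 = 3 × 0.2910 × 0.502681 = 0.438841 (base)
P(M) = C(3,0) × 0.291^3 × 0.709^0 = 1 × 0.02464217 × 1.0000 = 0.024642
Relative intensity = 0.024642 / 0.438841 × 100 = 5.6

5.6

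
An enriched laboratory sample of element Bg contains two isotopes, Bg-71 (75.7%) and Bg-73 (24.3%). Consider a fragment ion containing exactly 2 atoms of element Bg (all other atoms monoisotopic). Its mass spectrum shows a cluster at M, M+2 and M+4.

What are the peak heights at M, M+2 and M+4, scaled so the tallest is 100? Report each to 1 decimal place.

100.0 : 64.2 : 10.3

Expanding (0.757 + 0.243)^2:
P(M) = 0.757^2 = 0.573049
P(M+2) = 2 × 0.757^1 × 0.243^1 = 0.367902
P(M+4) = 0.243^2 = 0.059049
The M peak is largest (0.573049); scaling to 100 gives 100.0 : 64.2 : 10.3.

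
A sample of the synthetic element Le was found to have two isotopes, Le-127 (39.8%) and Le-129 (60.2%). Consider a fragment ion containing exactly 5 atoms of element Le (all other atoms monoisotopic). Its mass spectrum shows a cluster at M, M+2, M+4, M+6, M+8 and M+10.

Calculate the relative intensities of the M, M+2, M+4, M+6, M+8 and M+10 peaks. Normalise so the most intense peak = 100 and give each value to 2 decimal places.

The 5 Le atoms are independent, so intensities follow the terms of (0.398 + 0.602)^5.
P(M) = 0.398^5 = 0.009987
P(M+2) = 5 × 0.398^4 × 0.602^1 = 0.075526
P(M+4) = 10 × 0.398^3 × 0.602^2 = 0.228477
P(M+6) = 10 × 0.398^2 × 0.602^3 = 0.345586
P(M+8) = 5 × 0.398^1 × 0.602^4 = 0.261360
P(M+10) = 0.602^5 = 0.079065
The M+6 peak is largest (0.345586); scaling to 100 gives 2.89 : 21.85 : 66.11 : 100.00 : 75.63 : 22.88.

2.89 : 21.85 : 66.11 : 100.00 : 75.63 : 22.88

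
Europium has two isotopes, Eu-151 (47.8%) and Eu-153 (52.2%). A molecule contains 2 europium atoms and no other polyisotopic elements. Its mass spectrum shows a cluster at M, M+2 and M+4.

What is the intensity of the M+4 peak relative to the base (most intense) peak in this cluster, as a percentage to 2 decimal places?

(0.478 + 0.522)^2 gives M 0.2285, M+2 0.4990, M+4 0.2725; the largest is M+2.
P(M+2) = C(2,1) × 0.478^1 × 0.522^1 = 2 × 0.4780 × 0.5220 = 0.499032 (base)
P(M+4) = C(2,2) × 0.478^0 × 0.522^2 = 1 × 1.0000 × 0.272484 = 0.272484
Relative intensity = 0.272484 / 0.499032 × 100 = 54.60

54.60%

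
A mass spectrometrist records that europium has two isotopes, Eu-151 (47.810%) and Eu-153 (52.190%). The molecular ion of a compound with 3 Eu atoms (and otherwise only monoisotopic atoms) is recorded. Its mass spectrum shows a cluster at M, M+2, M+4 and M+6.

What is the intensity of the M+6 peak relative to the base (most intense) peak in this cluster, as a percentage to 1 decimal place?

36.4%

Binomial terms of (0.47810 + 0.52190)^3: M 0.1093, M+2 0.3579, M+4 0.3907, M+6 0.1422 → M+4 is the base peak.
P(M+4) = C(3,2) × 0.47810^1 × 0.52190^2 = 3 × 0.4781 × 0.27237961 = 0.390674 (base)
P(M+6) = C(3,3) × 0.47810^0 × 0.52190^3 = 1 × 1.0000 × 0.14215492 = 0.142155
Relative intensity = 0.142155 / 0.390674 × 100 = 36.4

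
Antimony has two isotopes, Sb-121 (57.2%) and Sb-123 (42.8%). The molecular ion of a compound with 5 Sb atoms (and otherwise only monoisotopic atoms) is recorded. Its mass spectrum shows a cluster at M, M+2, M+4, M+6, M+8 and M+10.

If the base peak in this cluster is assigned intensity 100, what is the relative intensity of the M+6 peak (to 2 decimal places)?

74.83

Binomial terms of (0.572 + 0.428)^5: M 0.0612, M+2 0.2291, M+4 0.3428, M+6 0.2565, M+8 0.0960, M+10 0.0144 → M+4 is the base peak.
P(M+4) = C(5,2) × 0.572^3 × 0.428^2 = 10 × 0.18714925 × 0.183184 = 0.342827 (base)
P(M+6) = C(5,3) × 0.572^2 × 0.428^3 = 10 × 0.327184 × 0.07840275 = 0.256521
Relative intensity = 0.256521 / 0.342827 × 100 = 74.83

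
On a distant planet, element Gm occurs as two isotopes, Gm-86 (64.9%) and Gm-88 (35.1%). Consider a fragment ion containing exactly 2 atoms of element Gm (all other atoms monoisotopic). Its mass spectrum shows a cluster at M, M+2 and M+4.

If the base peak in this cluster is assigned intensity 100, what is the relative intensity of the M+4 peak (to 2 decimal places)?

(0.649 + 0.351)^2 gives M 0.4212, M+2 0.4556, M+4 0.1232; the largest is M+2.
P(M+2) = C(2,1) × 0.649^1 × 0.351^1 = 2 × 0.6490 × 0.3510 = 0.455598 (base)
P(M+4) = C(2,2) × 0.649^0 × 0.351^2 = 1 × 1.0000 × 0.123201 = 0.123201
Relative intensity = 0.123201 / 0.455598 × 100 = 27.04

27.04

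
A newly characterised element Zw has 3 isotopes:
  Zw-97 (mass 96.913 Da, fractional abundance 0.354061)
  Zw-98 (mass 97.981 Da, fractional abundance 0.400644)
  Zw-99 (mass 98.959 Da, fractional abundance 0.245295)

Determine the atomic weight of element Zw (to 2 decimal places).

97.84 Da

Ar = Σ fᵢ·mᵢ = 0.354061 × 96.913 + 0.400644 × 97.981 + 0.245295 × 98.959
= 34.3131 + 39.2555 + 24.2741 = 97.8427 Da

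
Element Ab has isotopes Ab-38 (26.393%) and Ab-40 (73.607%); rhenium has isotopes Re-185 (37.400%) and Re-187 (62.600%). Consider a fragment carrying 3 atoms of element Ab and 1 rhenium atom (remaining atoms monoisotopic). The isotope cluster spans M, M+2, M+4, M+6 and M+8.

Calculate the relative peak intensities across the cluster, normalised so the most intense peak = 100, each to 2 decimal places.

1.65 : 16.53 : 61.46 : 100.00 : 59.77

Element Ab pattern (n=3): 0.01838511 : 0.1538218 : 0.42899107 : 0.39880202
Rhenium pattern (n=1): 0.3740 : 0.6260
Convolve the two distributions (both contribute in 2-u steps):
  M: 0.01838511×0.3740 = 0.006876
  M+2: 0.01838511×0.6260 + 0.1538218×0.3740 = 0.069038
  M+4: 0.1538218×0.6260 + 0.42899107×0.3740 = 0.256735
  M+6: 0.42899107×0.6260 + 0.39880202×0.3740 = 0.417700
  M+8: 0.39880202×0.6260 = 0.249650
Scale to base peak (0.417700) = 100: 1.65 : 16.53 : 61.46 : 100.00 : 59.77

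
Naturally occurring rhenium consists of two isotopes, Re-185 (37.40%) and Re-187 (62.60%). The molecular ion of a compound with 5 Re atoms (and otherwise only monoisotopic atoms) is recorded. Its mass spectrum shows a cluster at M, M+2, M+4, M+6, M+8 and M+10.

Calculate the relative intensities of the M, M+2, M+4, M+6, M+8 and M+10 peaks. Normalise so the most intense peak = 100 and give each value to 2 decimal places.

The 5 Re atoms are independent, so intensities follow the terms of (0.3740 + 0.6260)^5.
P(M) = 0.3740^5 = 0.007317
P(M+2) = 5 × 0.3740^4 × 0.6260^1 = 0.061239
P(M+4) = 10 × 0.3740^3 × 0.6260^2 = 0.205005
P(M+6) = 10 × 0.3740^2 × 0.6260^3 = 0.343136
P(M+8) = 5 × 0.3740^1 × 0.6260^4 = 0.287170
P(M+10) = 0.6260^5 = 0.096133
The M+6 peak is largest (0.343136); scaling to 100 gives 2.13 : 17.85 : 59.74 : 100.00 : 83.69 : 28.02.

2.13 : 17.85 : 59.74 : 100.00 : 83.69 : 28.02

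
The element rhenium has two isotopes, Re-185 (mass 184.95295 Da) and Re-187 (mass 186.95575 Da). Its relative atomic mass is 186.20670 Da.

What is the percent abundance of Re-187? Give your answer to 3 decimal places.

Let x be the fractional abundance of Re-185; then Re-187 has abundance 1 − x.
184.95295·x + 186.95575·(1 − x) = 186.20670
(184.95295 − 186.95575)·x = 186.20670 − 186.95575
x = -0.74905 / -2.00280 = 0.37400 → 37.400% Re-185, 62.600% Re-187.

62.600%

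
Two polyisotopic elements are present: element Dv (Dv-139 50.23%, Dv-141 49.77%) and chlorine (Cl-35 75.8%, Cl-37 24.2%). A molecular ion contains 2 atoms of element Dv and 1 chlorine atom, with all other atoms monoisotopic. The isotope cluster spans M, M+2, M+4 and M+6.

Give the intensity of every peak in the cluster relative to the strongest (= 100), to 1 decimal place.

43.5 : 100.0 : 70.2 : 13.6

Element Dv pattern (n=2): 0.25230529 : 0.49998942 : 0.24770529
Chlorine pattern (n=1): 0.7580 : 0.2420
Convolve the two distributions (both contribute in 2-u steps):
  M: 0.25230529×0.7580 = 0.191247
  M+2: 0.25230529×0.2420 + 0.49998942×0.7580 = 0.440050
  M+4: 0.49998942×0.2420 + 0.24770529×0.7580 = 0.308758
  M+6: 0.24770529×0.2420 = 0.059945
Scale to base peak (0.440050) = 100: 43.5 : 100.0 : 70.2 : 13.6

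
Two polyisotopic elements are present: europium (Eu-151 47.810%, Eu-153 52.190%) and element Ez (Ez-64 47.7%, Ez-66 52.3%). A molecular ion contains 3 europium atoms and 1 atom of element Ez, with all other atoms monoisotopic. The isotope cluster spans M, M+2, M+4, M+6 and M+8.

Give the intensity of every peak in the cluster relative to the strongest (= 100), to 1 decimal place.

Europium pattern (n=3): 0.10928391 : 0.3578871 : 0.39067407 : 0.14215492
Element Ez pattern (n=1): 0.4770 : 0.5230
Convolve the two distributions (both contribute in 2-u steps):
  M: 0.10928391×0.4770 = 0.052128
  M+2: 0.10928391×0.5230 + 0.3578871×0.4770 = 0.227868
  M+4: 0.3578871×0.5230 + 0.39067407×0.4770 = 0.373526
  M+6: 0.39067407×0.5230 + 0.14215492×0.4770 = 0.272130
  M+8: 0.14215492×0.5230 = 0.074347
Scale to base peak (0.373526) = 100: 14.0 : 61.0 : 100.0 : 72.9 : 19.9

14.0 : 61.0 : 100.0 : 72.9 : 19.9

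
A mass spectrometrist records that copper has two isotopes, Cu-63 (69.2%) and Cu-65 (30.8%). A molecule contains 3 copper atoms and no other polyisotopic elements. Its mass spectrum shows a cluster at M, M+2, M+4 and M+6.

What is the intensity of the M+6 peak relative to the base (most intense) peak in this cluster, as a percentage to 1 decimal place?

Binomial terms of (0.692 + 0.308)^3: M 0.3314, M+2 0.4425, M+4 0.1969, M+6 0.0292 → M+2 is the base peak.
P(M+2) = C(3,1) × 0.692^2 × 0.308^1 = 3 × 0.478864 × 0.3080 = 0.442470 (base)
P(M+6) = C(3,3) × 0.692^0 × 0.308^3 = 1 × 1.0000 × 0.02921811 = 0.029218
Relative intensity = 0.029218 / 0.442470 × 100 = 6.6

6.6%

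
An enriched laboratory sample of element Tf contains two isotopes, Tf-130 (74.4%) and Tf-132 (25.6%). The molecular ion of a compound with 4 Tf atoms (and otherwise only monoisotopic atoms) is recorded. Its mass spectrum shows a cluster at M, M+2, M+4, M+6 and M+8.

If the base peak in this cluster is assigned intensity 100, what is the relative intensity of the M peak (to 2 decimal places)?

72.66

Binomial terms of (0.744 + 0.256)^4: M 0.3064, M+2 0.4217, M+4 0.2177, M+6 0.0499, M+8 0.0043 → M+2 is the base peak.
P(M+2) = C(4,1) × 0.744^3 × 0.256^1 = 4 × 0.41183078 × 0.2560 = 0.421715 (base)
P(M) = C(4,0) × 0.744^4 × 0.256^0 = 1 × 0.3064021 × 1.0000 = 0.306402
Relative intensity = 0.306402 / 0.421715 × 100 = 72.66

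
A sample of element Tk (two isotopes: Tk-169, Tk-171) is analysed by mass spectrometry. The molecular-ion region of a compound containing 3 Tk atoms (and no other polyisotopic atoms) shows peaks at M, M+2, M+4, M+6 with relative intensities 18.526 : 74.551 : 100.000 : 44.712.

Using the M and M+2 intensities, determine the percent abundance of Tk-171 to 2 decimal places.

57.29%

Write p for the Tk-169 fraction. I(M+2)/I(M) = [C(3,1)·p^2·(1−p)] / p^3 = 3·(1−p)/p = 74.551/18.526 = 4.0241
(1−p)/p = 4.0241/3 = 1.3414  ⇒  p = 1/(1 + 1.3414) = 0.4271
Tk-169: 42.71%, Tk-171: 57.29%.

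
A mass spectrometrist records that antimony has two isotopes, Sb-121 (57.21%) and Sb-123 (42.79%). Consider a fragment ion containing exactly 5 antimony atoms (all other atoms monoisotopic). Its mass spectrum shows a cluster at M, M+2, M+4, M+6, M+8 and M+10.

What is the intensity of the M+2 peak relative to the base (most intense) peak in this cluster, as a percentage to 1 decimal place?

Binomial terms of (0.5721 + 0.4279)^5: M 0.0613, M+2 0.2292, M+4 0.3428, M+6 0.2564, M+8 0.0959, M+10 0.0143 → M+4 is the base peak.
P(M+4) = C(5,2) × 0.5721^3 × 0.4279^2 = 10 × 0.18724742 × 0.18309841 = 0.342847 (base)
P(M+2) = C(5,1) × 0.5721^4 × 0.4279^1 = 5 × 0.10712425 × 0.4279 = 0.229192
Relative intensity = 0.229192 / 0.342847 × 100 = 66.8

66.8%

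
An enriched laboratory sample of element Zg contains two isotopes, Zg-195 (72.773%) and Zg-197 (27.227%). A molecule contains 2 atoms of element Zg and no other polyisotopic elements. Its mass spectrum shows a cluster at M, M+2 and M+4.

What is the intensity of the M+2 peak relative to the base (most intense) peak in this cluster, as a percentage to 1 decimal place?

74.8%

Term probabilities: M 0.5296, M+2 0.3963, M+4 0.0741. Base peak = M.
P(M) = C(2,0) × 0.72773^2 × 0.27227^0 = 1 × 0.52959095 × 1.0000 = 0.529591 (base)
P(M+2) = C(2,1) × 0.72773^1 × 0.27227^1 = 2 × 0.72773 × 0.27227 = 0.396278
Relative intensity = 0.396278 / 0.529591 × 100 = 74.8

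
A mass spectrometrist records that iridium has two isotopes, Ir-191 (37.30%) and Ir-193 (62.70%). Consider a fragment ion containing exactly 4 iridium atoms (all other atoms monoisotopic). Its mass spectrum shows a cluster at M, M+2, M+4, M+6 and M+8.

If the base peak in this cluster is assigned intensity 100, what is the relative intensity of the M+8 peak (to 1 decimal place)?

42.0

Binomial terms of (0.3730 + 0.6270)^4: M 0.0194, M+2 0.1302, M+4 0.3282, M+6 0.3678, M+8 0.1546 → M+6 is the base peak.
P(M+6) = C(4,3) × 0.3730^1 × 0.6270^3 = 4 × 0.3730 × 0.24649188 = 0.367766 (base)
P(M+8) = C(4,4) × 0.3730^0 × 0.6270^4 = 1 × 1.0000 × 0.15455041 = 0.154550
Relative intensity = 0.154550 / 0.367766 × 100 = 42.0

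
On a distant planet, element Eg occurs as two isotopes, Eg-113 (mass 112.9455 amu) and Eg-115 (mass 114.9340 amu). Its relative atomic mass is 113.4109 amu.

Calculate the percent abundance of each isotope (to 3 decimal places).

With x = fraction of Eg-113 (so Eg-115 is 1 − x):
112.9455·x + 114.9340·(1 − x) = 113.4109
(112.9455 − 114.9340)·x = 113.4109 − 114.9340
x = -1.5231 / -1.9885 = 0.76595 → 76.595% Eg-113, 23.405% Eg-115.

Eg-113: 76.595%, Eg-115: 23.405%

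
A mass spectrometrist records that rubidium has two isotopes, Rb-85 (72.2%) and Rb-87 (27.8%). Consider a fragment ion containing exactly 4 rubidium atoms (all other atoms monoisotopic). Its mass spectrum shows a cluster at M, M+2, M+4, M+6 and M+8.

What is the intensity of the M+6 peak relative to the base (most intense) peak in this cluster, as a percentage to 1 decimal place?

Binomial terms of (0.722 + 0.278)^4: M 0.2717, M+2 0.4185, M+4 0.2417, M+6 0.0620, M+8 0.0060 → M+2 is the base peak.
P(M+2) = C(4,1) × 0.722^3 × 0.278^1 = 4 × 0.37636705 × 0.2780 = 0.418520 (base)
P(M+6) = C(4,3) × 0.722^1 × 0.278^3 = 4 × 0.7220 × 0.02148495 = 0.062049
Relative intensity = 0.062049 / 0.418520 × 100 = 14.8

14.8%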